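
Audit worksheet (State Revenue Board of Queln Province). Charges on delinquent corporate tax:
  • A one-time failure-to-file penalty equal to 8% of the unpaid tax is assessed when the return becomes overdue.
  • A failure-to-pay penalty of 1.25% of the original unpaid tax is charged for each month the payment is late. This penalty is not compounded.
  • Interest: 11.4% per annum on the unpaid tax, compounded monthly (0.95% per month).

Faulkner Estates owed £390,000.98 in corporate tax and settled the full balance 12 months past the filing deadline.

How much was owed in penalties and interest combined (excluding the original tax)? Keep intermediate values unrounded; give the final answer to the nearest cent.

Failure-to-file penalty: 8% × £390,000.98 = £31,200.08…
Failure-to-pay penalty: 12 × 1.25% × £390,000.98 = £58,500.15…
Interest: £390,000.98 × ((1 + 0.0095)^12 − 1) = £390,000.98 × 0.1201492… = £46,858.3121…
Penalties + interest = £89,700.2254 + £46,858.3121… = £136,558.54

£136,558.54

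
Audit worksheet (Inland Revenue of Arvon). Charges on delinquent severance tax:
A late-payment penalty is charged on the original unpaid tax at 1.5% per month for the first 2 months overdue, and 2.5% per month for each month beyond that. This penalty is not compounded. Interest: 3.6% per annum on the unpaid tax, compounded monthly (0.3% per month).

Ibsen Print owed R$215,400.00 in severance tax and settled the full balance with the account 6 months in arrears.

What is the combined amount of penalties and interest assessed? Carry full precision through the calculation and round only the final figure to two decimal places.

Penalty, months 1–2: 2 × 1.5% × R$215,400.00 = R$6,462.00
Penalty, months 3–6: 4 × 2.5% × R$215,400.00 = R$21,540.00
Interest: R$215,400.00 × ((1 + 0.003)^6 − 1) = R$215,400.00 × 0.0181355… = R$3,906.3956…
Penalties + interest = R$28,002.0000 + R$3,906.3956… = R$31,908.40

R$31,908.40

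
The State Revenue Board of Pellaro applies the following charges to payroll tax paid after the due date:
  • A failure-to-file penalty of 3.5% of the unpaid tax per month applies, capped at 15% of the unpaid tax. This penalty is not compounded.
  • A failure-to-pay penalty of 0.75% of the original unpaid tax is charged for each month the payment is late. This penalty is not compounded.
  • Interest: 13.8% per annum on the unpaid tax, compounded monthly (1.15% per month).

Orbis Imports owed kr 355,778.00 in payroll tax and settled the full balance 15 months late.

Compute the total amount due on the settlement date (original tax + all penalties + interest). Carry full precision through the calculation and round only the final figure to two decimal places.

kr 515,736.76

Failure-to-file: 15 × 3.5% × kr 355,778.00 = kr 186,783.45, capped at 15% × kr 355,778.00 = kr 53,366.70
Failure-to-pay penalty: 15 × 0.75% × kr 355,778.00 = kr 40,025.03…
Interest: kr 355,778.00 × ((1 + 0.0115)^15 − 1) = kr 355,778.00 × 0.1871027… = kr 66,567.0379…
Total = kr 355,778.00 + kr 93,391.7250 + kr 66,567.0379… = kr 515,736.76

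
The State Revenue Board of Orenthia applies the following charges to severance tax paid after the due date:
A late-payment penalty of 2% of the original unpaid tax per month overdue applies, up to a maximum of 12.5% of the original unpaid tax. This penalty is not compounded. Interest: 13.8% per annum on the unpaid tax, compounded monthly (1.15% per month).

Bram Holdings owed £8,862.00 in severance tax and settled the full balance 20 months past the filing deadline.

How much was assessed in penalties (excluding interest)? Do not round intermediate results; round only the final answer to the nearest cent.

£1,107.75

Penalty (uncapped): 20 × 2% × £8,862.00 = £3,544.80; cap = 12.5% × £8,862.00 = £1,107.75 → penalty = £1,107.75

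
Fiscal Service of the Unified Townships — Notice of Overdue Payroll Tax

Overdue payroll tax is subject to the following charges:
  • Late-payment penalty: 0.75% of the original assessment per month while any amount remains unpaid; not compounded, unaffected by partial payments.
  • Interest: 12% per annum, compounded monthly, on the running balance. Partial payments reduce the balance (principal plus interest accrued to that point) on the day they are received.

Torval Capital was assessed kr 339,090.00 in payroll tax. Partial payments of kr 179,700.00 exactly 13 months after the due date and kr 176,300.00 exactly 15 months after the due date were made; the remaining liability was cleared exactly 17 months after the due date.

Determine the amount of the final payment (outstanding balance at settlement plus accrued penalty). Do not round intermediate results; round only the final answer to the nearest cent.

Monthly rate = 12% ÷ 12 = 1%
Balance at month 13: kr 339,090.0000 × (1 + 0.01)^13 = kr 385,916.0505…
After kr 179,700.00 payment: kr 385,916.0505… − kr 179,700.00 = kr 206,216.0505…
Balance at month 15: kr 206,216.0505… × (1 + 0.01)^2 = kr 210,360.9931…
After kr 176,300.00 payment: kr 210,360.9931… − kr 176,300.00 = kr 34,060.9931…
Balance at month 17: kr 34,060.9931… × (1 + 0.01)^2 = kr 34,745.6190…
Penalty: 17 × 0.75% × kr 339,090.00 = kr 43,233.98…
Final settlement = outstanding balance + penalty = kr 34,745.6190… + kr 43,233.98… = kr 77,979.59

kr 77,979.59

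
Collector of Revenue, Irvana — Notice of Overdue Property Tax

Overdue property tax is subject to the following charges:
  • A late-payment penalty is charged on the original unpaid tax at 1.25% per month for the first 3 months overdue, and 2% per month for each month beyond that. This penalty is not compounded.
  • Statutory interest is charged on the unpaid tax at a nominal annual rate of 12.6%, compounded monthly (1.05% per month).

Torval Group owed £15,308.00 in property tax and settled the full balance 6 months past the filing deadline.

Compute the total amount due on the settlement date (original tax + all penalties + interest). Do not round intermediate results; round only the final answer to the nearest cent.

Penalty, months 1–3: 3 × 1.25% × £15,308.00 = £574.05
Penalty, months 4–6: 3 × 2% × £15,308.00 = £918.48
Interest: £15,308.00 × ((1 + 0.0105)^6 − 1) = £15,308.00 × 0.0646771… = £990.0768…
Total = £15,308.00 + £1,492.5300 + £990.0768… = £17,790.61

£17,790.61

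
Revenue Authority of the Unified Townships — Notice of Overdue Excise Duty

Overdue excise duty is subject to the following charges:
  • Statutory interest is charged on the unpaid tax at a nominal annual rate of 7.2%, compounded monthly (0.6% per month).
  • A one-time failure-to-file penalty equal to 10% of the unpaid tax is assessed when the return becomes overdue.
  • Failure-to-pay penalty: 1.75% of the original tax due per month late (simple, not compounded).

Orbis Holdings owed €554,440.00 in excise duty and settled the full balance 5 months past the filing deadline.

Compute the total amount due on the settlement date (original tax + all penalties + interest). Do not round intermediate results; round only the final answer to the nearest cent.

€675,231.50

Failure-to-file penalty: 10% × €554,440.00 = €55,444.00
Failure-to-pay penalty = 1.75% × €554,440.00 × 5 mo = €48,513.50
Interest: €554,440.00 × ((1 + 0.006)^5 − 1) = €554,440.00 × 0.0303622… = €16,833.9996…
Total = €554,440.00 + €103,957.5000 + €16,833.9996… = €675,231.50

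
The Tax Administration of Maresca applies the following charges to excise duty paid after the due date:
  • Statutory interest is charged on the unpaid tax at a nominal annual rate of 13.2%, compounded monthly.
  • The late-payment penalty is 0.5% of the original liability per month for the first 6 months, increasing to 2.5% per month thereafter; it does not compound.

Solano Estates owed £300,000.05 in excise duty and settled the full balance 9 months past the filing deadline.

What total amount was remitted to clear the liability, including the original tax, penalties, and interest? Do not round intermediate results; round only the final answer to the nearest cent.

Penalty, months 1–6: 6 × 0.5% × £300,000.05 = £9,000.00…
Penalty, months 7–9: 3 × 2.5% × £300,000.05 = £22,500.00…
Interest (13.2%/yr ÷ 12 = 1.1%/month): £300,000.05 × ((1 + 0.011)^9 − 1) = £31,040.9059…
Total = £300,000.05 + £31,500.0053… + £31,040.9059… = £362,540.96

£362,540.96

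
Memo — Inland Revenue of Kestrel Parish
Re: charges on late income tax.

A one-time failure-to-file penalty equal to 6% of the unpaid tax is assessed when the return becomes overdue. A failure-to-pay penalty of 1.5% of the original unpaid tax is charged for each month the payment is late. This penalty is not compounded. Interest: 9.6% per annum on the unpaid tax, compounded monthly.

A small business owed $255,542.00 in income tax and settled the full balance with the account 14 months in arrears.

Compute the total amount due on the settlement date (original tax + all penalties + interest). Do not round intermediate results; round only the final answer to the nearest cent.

$354,696.01

Failure-to-file penalty: 6% × $255,542.00 = $15,332.52
Failure-to-pay penalty: 14 × 1.5% × $255,542.00 = $53,663.82
Interest (9.6%/yr ÷ 12 = 0.8%/month): $255,542.00 × ((1 + 0.008)^14 − 1) = $30,157.6702…
Total = $255,542.00 + $68,996.3400 + $30,157.6702… = $354,696.01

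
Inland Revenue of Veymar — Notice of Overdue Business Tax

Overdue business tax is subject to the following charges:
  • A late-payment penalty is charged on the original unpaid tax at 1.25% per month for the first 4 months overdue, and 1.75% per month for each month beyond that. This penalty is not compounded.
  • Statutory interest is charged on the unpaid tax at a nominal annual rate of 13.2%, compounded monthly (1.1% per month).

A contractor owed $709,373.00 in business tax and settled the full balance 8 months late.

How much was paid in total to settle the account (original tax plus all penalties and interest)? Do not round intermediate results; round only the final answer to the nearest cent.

$859,379.55

Penalty, months 1–4: 4 × 1.25% × $709,373.00 = $35,468.65
Penalty, months 5–8: 4 × 1.75% × $709,373.00 = $49,656.11
Interest: $709,373.00 × ((1 + 0.011)^8 − 1) = $709,373.00 × 0.0914636… = $64,881.7870…
Total = $709,373.00 + $85,124.7600 + $64,881.7870… = $859,379.55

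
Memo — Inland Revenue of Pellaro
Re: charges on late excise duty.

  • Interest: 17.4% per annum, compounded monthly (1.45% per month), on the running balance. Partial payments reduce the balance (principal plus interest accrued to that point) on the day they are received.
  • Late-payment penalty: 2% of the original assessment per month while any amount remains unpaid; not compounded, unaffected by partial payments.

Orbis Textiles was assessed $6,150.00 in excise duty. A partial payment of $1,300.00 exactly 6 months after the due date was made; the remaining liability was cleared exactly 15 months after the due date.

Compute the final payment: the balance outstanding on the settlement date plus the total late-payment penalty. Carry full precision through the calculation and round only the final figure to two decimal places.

$7,997.48

Balance at month 6: $6,150.0000 × (1 + 0.0145)^6 = $6,704.8246…
After $1,300.00 payment: $6,704.8246… − $1,300.00 = $5,404.8246…
Balance at month 15: $5,404.8246… × (1 + 0.0145)^9 = $6,152.4780…
Penalty: 15 × 2% × $6,150.00 = $1,845.00
Final settlement = outstanding balance + penalty = $6,152.4780… + $1,845.00 = $7,997.48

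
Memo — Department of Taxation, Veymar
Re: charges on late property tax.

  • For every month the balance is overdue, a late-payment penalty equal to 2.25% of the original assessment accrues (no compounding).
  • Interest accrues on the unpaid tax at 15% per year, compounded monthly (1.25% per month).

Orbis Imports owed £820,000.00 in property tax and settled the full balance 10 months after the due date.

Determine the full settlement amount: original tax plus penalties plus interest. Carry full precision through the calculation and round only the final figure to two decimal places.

Late-payment penalty = 2.25% × £820,000.00 × 10 mo = £184,500.00
Interest: £820,000.00 × ((1 + 0.0125)^10 − 1) = £820,000.00 × 0.1322708… = £108,462.0803…
Total = £820,000.00 + £184,500.0000 + £108,462.0803… = £1,112,962.08

£1,112,962.08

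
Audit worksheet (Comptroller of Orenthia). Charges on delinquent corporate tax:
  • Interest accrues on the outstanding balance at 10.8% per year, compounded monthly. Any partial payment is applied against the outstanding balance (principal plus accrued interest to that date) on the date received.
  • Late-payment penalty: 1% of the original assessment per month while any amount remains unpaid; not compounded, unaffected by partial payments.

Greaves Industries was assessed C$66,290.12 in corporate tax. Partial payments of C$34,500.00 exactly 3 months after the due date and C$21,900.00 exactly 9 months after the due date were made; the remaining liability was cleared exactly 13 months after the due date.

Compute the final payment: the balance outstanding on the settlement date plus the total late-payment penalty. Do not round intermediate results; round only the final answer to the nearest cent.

Monthly rate = 10.8% ÷ 12 = 0.9%
Balance at month 3: C$66,290.1200 × (1 + 0.009)^3 = C$68,096.1101…
After C$34,500.00 payment: C$68,096.1101… − C$34,500.00 = C$33,596.1101…
Balance at month 9: C$33,596.1101… × (1 + 0.009)^6 = C$35,451.6124…
After C$21,900.00 payment: C$35,451.6124… − C$21,900.00 = C$13,551.6124…
Balance at month 13: C$13,551.6124… × (1 + 0.009)^4 = C$14,046.0962…
Penalty: 13 × 1% × C$66,290.12 = C$8,617.72…
Final settlement = outstanding balance + penalty = C$14,046.0962… + C$8,617.72… = C$22,663.81

C$22,663.81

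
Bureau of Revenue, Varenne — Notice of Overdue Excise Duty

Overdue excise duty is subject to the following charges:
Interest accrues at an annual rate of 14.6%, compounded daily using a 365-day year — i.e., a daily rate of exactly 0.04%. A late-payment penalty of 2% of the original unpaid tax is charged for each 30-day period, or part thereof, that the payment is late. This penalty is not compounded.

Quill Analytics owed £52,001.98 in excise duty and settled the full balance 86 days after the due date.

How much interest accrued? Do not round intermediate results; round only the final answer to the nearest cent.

Interest: £52,001.98 × ((1 + 0.0004)^86 − 1) = £52,001.98 × 0.03499140… = £1,819.6223…

£1,819.62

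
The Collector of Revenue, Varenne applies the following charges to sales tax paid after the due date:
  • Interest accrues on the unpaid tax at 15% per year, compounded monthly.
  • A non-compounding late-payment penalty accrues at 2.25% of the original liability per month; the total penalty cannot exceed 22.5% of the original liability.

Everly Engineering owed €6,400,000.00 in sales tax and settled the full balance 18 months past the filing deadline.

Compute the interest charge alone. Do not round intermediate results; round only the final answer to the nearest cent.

Interest (15%/yr ÷ 12 = 1.25%/month): €6,400,000.00 × ((1 + 0.0125)^18 − 1) = €1,603,695.3225…

€1,603,695.32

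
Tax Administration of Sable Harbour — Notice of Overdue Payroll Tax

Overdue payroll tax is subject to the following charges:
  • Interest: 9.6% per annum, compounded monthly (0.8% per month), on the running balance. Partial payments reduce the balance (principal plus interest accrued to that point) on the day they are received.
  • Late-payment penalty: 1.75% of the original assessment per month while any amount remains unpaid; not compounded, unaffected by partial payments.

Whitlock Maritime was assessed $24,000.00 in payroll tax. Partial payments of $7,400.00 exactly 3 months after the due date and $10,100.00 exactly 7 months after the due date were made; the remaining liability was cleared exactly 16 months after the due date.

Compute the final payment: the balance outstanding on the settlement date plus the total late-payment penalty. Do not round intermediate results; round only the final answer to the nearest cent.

$14,924.83

Balance at month 3: $24,000.0000 × (1 + 0.008)^3 = $24,580.6203…
After $7,400.00 payment: $24,580.6203… − $7,400.00 = $17,180.6203…
Balance at month 7: $17,180.6203… × (1 + 0.008)^4 = $17,737.0328…
After $10,100.00 payment: $17,737.0328… − $10,100.00 = $7,637.0328…
Balance at month 16: $7,637.0328… × (1 + 0.008)^9 = $8,204.8273…
Penalty: 16 × 1.75% × $24,000.00 = $6,720.00
Final settlement = outstanding balance + penalty = $8,204.8273… + $6,720.00 = $14,924.83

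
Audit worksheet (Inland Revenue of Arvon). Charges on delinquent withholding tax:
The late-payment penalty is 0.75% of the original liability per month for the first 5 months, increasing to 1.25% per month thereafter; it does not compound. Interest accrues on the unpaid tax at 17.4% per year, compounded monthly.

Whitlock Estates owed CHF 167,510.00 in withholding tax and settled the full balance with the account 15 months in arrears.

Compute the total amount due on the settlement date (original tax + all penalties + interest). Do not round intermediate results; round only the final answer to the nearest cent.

CHF 235,104.59

Penalty, months 1–5: 5 × 0.75% × CHF 167,510.00 = CHF 6,281.63…
Penalty, months 6–15: 10 × 1.25% × CHF 167,510.00 = CHF 20,938.75
Interest (17.4%/yr ÷ 12 = 1.45%/month): CHF 167,510.00 × ((1 + 0.0145)^15 − 1) = CHF 40,374.2127…
Total = CHF 167,510.00 + CHF 27,220.3750 + CHF 40,374.2127… = CHF 235,104.59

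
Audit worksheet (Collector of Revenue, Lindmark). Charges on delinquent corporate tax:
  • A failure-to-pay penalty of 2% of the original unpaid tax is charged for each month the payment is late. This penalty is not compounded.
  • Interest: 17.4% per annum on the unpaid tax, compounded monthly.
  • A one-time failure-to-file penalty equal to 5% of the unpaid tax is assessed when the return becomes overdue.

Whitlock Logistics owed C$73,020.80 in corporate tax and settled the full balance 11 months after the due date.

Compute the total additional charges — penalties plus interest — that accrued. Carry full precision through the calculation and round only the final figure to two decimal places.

Failure-to-file penalty: 5% × C$73,020.80 = C$3,651.04
Failure-to-pay penalty = 2% × C$73,020.80 × 11 mo = C$16,064.58…
Interest (17.4%/yr ÷ 12 = 1.45%/month): C$73,020.80 × ((1 + 0.0145)^11 − 1) = C$12,529.0302…
Penalties + interest = C$19,715.6160 + C$12,529.0302… = C$32,244.65

C$32,244.65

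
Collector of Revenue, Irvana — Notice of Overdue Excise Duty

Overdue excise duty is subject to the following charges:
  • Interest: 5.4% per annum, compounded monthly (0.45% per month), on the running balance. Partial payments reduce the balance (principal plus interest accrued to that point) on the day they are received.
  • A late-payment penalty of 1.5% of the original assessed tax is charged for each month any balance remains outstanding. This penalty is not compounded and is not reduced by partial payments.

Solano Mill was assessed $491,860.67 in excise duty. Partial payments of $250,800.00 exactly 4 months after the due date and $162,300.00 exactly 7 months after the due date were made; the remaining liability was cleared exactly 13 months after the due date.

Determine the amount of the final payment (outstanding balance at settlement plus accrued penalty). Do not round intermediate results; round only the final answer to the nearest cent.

$189,463.35

Balance at month 4: $491,860.6700 × (1 + 0.0045)^4 = $500,774.1026…
After $250,800.00 payment: $500,774.1026… − $250,800.00 = $249,974.1026…
Balance at month 7: $249,974.1026… × (1 + 0.0045)^3 = $253,363.9617…
After $162,300.00 payment: $253,363.9617… − $162,300.00 = $91,063.9617…
Balance at month 13: $91,063.9617… × (1 + 0.0045)^6 = $93,550.5159…
Penalty: 13 × 1.5% × $491,860.67 = $95,912.83…
Final settlement = outstanding balance + penalty = $93,550.5159… + $95,912.83… = $189,463.35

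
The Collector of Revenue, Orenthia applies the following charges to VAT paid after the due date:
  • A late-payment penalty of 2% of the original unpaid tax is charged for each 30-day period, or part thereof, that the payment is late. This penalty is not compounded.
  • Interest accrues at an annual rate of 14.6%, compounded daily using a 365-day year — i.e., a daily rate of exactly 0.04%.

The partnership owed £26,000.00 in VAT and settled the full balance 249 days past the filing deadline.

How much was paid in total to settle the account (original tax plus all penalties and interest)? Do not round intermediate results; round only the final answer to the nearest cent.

£33,402.38

Penalty periods: ⌈249/30⌉ = 9; penalty = 9 × 2% × £26,000.00 = £4,680.00
Interest: £26,000.00 × ((1 + 0.0004)^249 − 1) = £26,000.00 × 0.10470694… = £2,722.3804…
Total = £26,000.00 + £4,680.0000 + £2,722.3804… = £33,402.38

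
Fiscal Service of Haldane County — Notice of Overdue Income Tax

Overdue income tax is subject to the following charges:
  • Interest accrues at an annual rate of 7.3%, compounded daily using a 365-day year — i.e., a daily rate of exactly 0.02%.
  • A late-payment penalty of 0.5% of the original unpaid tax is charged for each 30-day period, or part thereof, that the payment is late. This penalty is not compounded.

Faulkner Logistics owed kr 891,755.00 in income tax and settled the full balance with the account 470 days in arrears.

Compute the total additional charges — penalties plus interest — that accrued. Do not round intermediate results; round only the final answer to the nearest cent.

kr 159,222.34

Penalty periods: ⌈470/30⌉ = 16; penalty = 16 × 0.5% × kr 891,755.00 = kr 71,340.40
Interest: kr 891,755.00 × ((1 + 0.0002)^470 − 1) = kr 891,755.00 × 0.09854942… = kr 87,881.9388…
Penalties + interest = kr 71,340.4000 + kr 87,881.9388… = kr 159,222.34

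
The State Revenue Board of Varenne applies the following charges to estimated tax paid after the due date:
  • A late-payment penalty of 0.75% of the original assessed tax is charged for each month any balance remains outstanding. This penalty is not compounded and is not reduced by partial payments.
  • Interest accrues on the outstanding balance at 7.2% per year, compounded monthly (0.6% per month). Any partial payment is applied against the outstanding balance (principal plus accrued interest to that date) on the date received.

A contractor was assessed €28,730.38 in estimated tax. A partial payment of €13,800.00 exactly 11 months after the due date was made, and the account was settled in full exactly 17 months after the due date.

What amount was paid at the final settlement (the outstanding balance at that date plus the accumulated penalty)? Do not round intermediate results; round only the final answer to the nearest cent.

€21,164.66

Balance at month 11: €28,730.3800 × (1 + 0.006)^11 = €30,684.5076…
After €13,800.00 payment: €30,684.5076… − €13,800.00 = €16,884.5076…
Balance at month 17: €16,884.5076… × (1 + 0.006)^6 = €17,501.5408…
Penalty: 17 × 0.75% × €28,730.38 = €3,663.12…
Final settlement = outstanding balance + penalty = €17,501.5408… + €3,663.12… = €21,164.66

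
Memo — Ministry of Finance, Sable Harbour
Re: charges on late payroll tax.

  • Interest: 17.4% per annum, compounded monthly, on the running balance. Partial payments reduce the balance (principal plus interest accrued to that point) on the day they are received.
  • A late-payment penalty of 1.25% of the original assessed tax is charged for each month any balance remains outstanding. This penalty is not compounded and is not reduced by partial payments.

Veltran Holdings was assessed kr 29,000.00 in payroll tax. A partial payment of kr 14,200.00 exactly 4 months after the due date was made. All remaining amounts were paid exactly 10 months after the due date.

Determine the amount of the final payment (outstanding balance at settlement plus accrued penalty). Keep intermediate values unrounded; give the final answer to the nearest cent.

kr 21,634.20

Monthly rate = 17.4% ÷ 12 = 1.45%
Balance at month 4: kr 29,000.0000 × (1 + 0.0145)^4 = kr 30,718.9384…
After kr 14,200.00 payment: kr 30,718.9384… − kr 14,200.00 = kr 16,518.9384…
Balance at month 10: kr 16,518.9384… × (1 + 0.0145)^6 = kr 18,009.2009…
Penalty: 10 × 1.25% × kr 29,000.00 = kr 3,625.00
Final settlement = outstanding balance + penalty = kr 18,009.2009… + kr 3,625.00 = kr 21,634.20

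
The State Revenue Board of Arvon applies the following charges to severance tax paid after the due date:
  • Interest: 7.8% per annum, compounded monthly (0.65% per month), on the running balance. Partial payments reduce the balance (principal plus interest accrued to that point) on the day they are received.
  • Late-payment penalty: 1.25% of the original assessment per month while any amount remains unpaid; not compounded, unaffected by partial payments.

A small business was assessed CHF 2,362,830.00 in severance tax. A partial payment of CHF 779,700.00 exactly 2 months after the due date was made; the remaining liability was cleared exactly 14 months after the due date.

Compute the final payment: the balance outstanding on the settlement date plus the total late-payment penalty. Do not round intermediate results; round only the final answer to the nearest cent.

Balance at month 2: CHF 2,362,830.0000 × (1 + 0.0065)^2 = CHF 2,393,646.6196…
After CHF 779,700.00 payment: CHF 2,393,646.6196… − CHF 779,700.00 = CHF 1,613,946.6196…
Balance at month 14: CHF 1,613,946.6196… × (1 + 0.0065)^12 = CHF 1,744,433.8977…
Penalty: 14 × 1.25% × CHF 2,362,830.00 = CHF 413,495.25
Final settlement = outstanding balance + penalty = CHF 1,744,433.8977… + CHF 413,495.25 = CHF 2,157,929.15

CHF 2,157,929.15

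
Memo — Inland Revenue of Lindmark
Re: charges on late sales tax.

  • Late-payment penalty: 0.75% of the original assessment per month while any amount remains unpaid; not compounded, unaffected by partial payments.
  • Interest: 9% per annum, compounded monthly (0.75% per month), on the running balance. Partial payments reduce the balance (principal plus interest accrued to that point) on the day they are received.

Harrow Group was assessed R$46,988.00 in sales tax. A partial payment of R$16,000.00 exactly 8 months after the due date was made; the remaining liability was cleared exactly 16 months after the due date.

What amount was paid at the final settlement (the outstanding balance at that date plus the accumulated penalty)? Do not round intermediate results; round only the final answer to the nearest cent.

R$41,608.08

Balance at month 8: R$46,988.0000 × (1 + 0.0075)^8 = R$49,882.4067…
After R$16,000.00 payment: R$49,882.4067… − R$16,000.00 = R$33,882.4067…
Balance at month 16: R$33,882.4067… × (1 + 0.0075)^8 = R$35,969.5239…
Penalty: 16 × 0.75% × R$46,988.00 = R$5,638.56
Final settlement = outstanding balance + penalty = R$35,969.5239… + R$5,638.56 = R$41,608.08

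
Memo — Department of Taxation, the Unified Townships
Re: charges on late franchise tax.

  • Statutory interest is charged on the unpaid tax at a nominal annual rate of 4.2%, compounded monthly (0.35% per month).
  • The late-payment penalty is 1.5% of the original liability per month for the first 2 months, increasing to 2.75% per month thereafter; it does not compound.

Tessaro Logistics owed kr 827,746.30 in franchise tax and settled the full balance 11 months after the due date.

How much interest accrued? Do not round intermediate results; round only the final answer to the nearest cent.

kr 32,431.82

Interest: kr 827,746.30 × ((1 + 0.0035)^11 − 1) = kr 827,746.30 × 0.0391809… = kr 32,431.8236…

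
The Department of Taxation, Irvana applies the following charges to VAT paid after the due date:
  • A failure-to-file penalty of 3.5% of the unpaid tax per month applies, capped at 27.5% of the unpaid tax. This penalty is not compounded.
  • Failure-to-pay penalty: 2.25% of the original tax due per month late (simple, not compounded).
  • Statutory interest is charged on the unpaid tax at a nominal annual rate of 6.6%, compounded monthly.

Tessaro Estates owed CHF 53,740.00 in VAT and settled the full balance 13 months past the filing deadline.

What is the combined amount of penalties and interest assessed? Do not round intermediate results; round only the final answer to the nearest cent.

CHF 34,469.25

Failure-to-file: 13 × 3.5% × CHF 53,740.00 = CHF 24,451.70, capped at 27.5% × CHF 53,740.00 = CHF 14,778.50
Failure-to-pay penalty: 13 × 2.25% × CHF 53,740.00 = CHF 15,718.95
Interest (6.6%/yr ÷ 12 = 0.55%/month): CHF 53,740.00 × ((1 + 0.0055)^13 − 1) = CHF 3,971.8022…
Penalties + interest = CHF 30,497.4500 + CHF 3,971.8022… = CHF 34,469.25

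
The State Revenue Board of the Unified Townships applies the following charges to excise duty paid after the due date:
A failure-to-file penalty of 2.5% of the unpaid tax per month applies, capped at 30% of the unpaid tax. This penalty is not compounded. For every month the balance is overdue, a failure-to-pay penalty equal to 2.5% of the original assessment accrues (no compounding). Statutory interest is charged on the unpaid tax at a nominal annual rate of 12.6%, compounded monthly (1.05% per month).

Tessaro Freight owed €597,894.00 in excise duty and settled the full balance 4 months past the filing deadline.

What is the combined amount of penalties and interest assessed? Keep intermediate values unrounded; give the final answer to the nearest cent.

Failure-to-file: 4 × 2.5% × €597,894.00 = €59,789.40 (under the 30% cap)
Failure-to-pay penalty: 4 × 2.5% × €597,894.00 = €59,789.40
Interest: €597,894.00 × ((1 + 0.0105)^4 − 1) = €597,894.00 × 0.0426661… = €25,509.8307…
Penalties + interest = €119,578.8000 + €25,509.8307… = €145,088.63

€145,088.63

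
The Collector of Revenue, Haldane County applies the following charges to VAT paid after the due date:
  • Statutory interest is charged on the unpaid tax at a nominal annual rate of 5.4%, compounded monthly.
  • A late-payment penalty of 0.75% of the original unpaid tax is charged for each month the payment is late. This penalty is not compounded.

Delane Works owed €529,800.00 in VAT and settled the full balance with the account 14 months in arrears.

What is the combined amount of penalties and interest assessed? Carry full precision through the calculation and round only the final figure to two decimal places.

€90,000.48

Late-payment penalty: 14 × 0.75% × €529,800.00 = €55,629.00
Interest (5.4%/yr ÷ 12 = 0.45%/month): €529,800.00 × ((1 + 0.0045)^14 − 1) = €34,371.4816…
Penalties + interest = €55,629.0000 + €34,371.4816… = €90,000.48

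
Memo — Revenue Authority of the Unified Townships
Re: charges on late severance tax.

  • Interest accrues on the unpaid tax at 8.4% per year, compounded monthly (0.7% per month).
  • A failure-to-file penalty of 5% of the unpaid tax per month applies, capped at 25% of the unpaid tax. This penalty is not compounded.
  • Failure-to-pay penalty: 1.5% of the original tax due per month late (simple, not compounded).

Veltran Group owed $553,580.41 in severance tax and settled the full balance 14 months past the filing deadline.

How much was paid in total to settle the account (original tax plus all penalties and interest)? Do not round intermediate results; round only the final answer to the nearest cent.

$865,017.16

Failure-to-file: 14 × 5% × $553,580.41 = $387,506.29…, capped at 25% × $553,580.41 = $138,395.10…
Failure-to-pay penalty = 1.5% × $553,580.41 × 14 mo = $116,251.89…
Interest: $553,580.41 × ((1 + 0.007)^14 − 1) = $553,580.41 × 0.1025863… = $56,789.7601…
Total = $553,580.41 + $254,646.9886 + $56,789.7601… = $865,017.16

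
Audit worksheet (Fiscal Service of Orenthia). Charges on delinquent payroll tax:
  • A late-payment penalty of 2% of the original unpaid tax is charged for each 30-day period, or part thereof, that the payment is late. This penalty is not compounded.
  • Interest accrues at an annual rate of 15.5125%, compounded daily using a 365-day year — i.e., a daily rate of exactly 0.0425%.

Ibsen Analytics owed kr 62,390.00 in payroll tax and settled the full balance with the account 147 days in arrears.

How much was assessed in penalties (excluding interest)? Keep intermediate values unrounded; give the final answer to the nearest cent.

kr 6,239.00

Penalty periods: ⌈147/30⌉ = 5; penalty = 5 × 2% × kr 62,390.00 = kr 6,239.00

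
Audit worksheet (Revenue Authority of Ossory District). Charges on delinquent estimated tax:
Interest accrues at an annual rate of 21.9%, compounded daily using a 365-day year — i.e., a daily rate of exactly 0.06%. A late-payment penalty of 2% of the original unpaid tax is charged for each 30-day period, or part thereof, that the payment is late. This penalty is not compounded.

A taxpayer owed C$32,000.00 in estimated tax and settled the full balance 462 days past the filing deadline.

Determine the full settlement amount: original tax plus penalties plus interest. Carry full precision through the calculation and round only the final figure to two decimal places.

Penalty periods: ⌈462/30⌉ = 16; penalty = 16 × 2% × C$32,000.00 = C$10,240.00
Interest: C$32,000.00 × ((1 + 0.0006)^462 − 1) = C$32,000.00 × 0.31932056… = C$10,218.2578…
Total = C$32,000.00 + C$10,240.0000 + C$10,218.2578… = C$52,458.26

C$52,458.26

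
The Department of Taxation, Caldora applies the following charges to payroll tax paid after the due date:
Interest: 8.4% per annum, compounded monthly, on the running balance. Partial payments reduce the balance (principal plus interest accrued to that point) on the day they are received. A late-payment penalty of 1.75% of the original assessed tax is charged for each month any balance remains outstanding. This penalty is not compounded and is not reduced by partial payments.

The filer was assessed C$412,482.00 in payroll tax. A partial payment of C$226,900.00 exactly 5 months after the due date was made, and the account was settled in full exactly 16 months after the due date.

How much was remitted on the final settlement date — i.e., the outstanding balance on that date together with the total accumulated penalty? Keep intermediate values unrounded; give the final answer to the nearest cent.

C$331,685.58

Monthly rate = 8.4% ÷ 12 = 0.7%
Balance at month 5: C$412,482.0000 × (1 + 0.007)^5 = C$427,122.4060…
After C$226,900.00 payment: C$427,122.4060… − C$226,900.00 = C$200,222.4060…
Balance at month 16: C$200,222.4060… × (1 + 0.007)^11 = C$216,190.6224…
Penalty: 16 × 1.75% × C$412,482.00 = C$115,494.96
Final settlement = outstanding balance + penalty = C$216,190.6224… + C$115,494.96 = C$331,685.58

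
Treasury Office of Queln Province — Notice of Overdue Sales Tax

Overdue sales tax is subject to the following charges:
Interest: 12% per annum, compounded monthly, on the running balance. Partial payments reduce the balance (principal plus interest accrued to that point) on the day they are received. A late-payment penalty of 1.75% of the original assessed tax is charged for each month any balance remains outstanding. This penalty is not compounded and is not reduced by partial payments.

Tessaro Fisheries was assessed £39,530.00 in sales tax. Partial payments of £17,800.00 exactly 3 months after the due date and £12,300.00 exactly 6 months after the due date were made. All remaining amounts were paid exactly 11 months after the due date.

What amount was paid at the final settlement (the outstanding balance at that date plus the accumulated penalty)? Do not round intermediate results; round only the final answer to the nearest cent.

Monthly rate = 12% ÷ 12 = 1%
Balance at month 3: £39,530.0000 × (1 + 0.01)^3 = £40,727.7985…
After £17,800.00 payment: £40,727.7985… − £17,800.00 = £22,927.7985…
Balance at month 6: £22,927.7985… × (1 + 0.01)^3 = £23,622.5338…
After £12,300.00 payment: £23,622.5338… − £12,300.00 = £11,322.5338…
Balance at month 11: £11,322.5338… × (1 + 0.01)^5 = £11,900.0968…
Penalty: 11 × 1.75% × £39,530.00 = £7,609.53…
Final settlement = outstanding balance + penalty = £11,900.0968… + £7,609.53… = £19,509.62

£19,509.62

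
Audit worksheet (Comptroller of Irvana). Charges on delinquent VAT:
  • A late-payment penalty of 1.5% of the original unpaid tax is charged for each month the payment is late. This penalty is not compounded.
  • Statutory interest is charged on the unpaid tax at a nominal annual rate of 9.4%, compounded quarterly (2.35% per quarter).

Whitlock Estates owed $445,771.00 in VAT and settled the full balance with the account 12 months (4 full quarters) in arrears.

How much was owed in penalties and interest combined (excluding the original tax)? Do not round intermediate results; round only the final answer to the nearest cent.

Late-payment penalty = 1.5% × $445,771.00 × 12 mo = $80,238.78
Interest: $445,771.00 × ((1 + 0.0235)^4 − 1) = $445,771.00 × 0.0973657… = $43,402.8128…
Penalties + interest = $80,238.7800 + $43,402.8128… = $123,641.59

$123,641.59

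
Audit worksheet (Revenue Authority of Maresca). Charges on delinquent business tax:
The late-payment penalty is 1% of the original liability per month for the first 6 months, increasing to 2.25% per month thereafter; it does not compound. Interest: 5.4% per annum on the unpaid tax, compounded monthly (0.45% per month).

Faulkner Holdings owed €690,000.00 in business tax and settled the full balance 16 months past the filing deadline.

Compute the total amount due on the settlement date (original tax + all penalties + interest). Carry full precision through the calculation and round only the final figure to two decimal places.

Penalty, months 1–6: 6 × 1% × €690,000.00 = €41,400.00
Penalty, months 7–16: 10 × 2.25% × €690,000.00 = €155,250.00
Interest: €690,000.00 × ((1 + 0.0045)^16 − 1) = €690,000.00 × 0.0744818… = €51,392.4313…
Total = €690,000.00 + €196,650.0000 + €51,392.4313… = €938,042.43

€938,042.43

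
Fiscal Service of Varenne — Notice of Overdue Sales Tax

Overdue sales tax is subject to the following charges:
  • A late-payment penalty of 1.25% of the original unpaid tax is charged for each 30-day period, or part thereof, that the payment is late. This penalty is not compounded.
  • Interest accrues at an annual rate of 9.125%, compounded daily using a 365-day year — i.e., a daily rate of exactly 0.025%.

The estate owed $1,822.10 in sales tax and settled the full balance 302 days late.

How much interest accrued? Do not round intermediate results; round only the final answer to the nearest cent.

Interest: $1,822.10 × ((1 + 0.00025)^302 − 1) = $1,822.10 × 0.07841305… = $142.8764…

$142.88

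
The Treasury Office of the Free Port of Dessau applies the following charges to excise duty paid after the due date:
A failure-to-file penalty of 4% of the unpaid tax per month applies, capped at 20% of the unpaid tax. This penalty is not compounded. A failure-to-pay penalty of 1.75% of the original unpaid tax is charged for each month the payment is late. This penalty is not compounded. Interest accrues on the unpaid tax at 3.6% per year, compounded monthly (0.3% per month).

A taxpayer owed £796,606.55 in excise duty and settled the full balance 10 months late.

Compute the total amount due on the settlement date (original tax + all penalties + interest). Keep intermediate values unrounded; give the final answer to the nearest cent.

Failure-to-file: 10 × 4% × £796,606.55 = £318,642.62, capped at 20% × £796,606.55 = £159,321.31
Failure-to-pay penalty = 1.75% × £796,606.55 × 10 mo = £139,406.15…
Interest: £796,606.55 × ((1 + 0.003)^10 − 1) = £796,606.55 × 0.0304083… = £24,223.4168…
Total = £796,606.55 + £298,727.4563… + £24,223.4168… = £1,119,557.42

£1,119,557.42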